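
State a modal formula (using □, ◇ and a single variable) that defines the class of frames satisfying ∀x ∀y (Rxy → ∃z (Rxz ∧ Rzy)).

□□s → □s

The condition is density. The C4 schema □□s → □s defines it.
Suppose □□s→□s is valid. Take Rxy and set V(s)={w : xR²w}. Then □□s at x, so □s at x, so s at y, i.e. ∃z(Rxz∧Rzy).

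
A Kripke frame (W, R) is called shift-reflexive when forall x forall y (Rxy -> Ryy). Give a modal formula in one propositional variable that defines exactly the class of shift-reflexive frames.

The condition is shift-reflexivity. The T□ schema □(□ψ → ψ) defines it.

□(□ψ → ψ)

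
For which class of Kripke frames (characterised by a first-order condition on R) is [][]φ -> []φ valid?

Suppose □□φ→□φ is valid. Take Rxy and set V(φ)={w : xR²w}. Then □□φ at x, so □φ at x, so φ at y, i.e. ∃z(Rxz∧Rzy).

density: forall x forall y (Rxy -> exists z (Rxz & Rzy))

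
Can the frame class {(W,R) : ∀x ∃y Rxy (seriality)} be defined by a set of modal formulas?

Yes — defined by □r → ◇r

This is a Sahlqvist condition; the D axiom □r → ◇r defines it.
Suppose □r→◇r is valid. At any x set V(r)=W. Then □r at x, so ◇r at x, so x has a successor.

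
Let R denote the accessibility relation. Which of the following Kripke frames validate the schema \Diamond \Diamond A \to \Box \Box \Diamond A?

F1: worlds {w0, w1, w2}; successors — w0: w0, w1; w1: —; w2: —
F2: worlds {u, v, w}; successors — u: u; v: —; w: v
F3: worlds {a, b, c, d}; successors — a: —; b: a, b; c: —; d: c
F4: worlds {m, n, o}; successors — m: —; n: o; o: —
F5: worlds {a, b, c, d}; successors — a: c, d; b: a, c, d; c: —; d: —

F2, F4

Frame correspondent (Sahlqvist): \forall x \forall y \forall z ((x R^2 y \wedge x R^2 z) \to \exists w (y = w \wedge zRw)) — i.e. a generalized confluence (Geach) condition.
F1: fails — w0R²w0, w0R²w1 but no w with w0=w and w1Rw.
F2: condition met.
F3: fails — bR²a, bR²a but no w with a=w and aRw.
F4: condition met.
F5: fails — bR²c, bR²c but no w with c=w and cRw.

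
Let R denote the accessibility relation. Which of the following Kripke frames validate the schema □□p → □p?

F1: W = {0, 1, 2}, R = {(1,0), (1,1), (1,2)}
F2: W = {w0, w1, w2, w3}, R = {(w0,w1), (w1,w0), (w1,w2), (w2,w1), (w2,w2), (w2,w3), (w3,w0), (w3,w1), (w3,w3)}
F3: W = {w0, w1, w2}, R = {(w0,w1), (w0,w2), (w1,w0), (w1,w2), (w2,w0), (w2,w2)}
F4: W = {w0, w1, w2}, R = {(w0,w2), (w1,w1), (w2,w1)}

Frame correspondent (Sahlqvist): ∀x ∀y (Rxy → ∃z (Rxz ∧ Rzy)) — i.e. density.
F1: holds.
F2: fails — Rw1w0 but no z with Rw1z and Rzw0.
F3: fails — Rw0w1 but no z with Rw0z and Rzw1.
F4: fails — Rw0w2 but no z with Rw0z and Rzw2.
Valid on: F1.

F1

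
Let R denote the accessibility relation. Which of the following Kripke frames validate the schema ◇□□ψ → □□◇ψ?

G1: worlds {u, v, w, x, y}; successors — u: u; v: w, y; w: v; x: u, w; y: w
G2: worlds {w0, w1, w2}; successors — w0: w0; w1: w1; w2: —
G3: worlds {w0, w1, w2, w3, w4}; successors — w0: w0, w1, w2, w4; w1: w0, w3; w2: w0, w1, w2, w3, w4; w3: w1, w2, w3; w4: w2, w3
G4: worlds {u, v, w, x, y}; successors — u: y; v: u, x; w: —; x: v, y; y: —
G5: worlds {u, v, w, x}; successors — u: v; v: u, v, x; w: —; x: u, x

G2, G3, G5

This is the axiom for a generalized confluence (Geach) condition; its first-order frame correspondent is ∀x ∀y ∀z ((xRy ∧ xR²z) → ∃w (yR²w ∧ zRw)).
G1: fails — vRw, vR²w but no t with wR²t and wRt.
G2: ✓.
G3: ✓.
G4: fails — vRu, vR²v but no t with uR²t and vRt.
G5: ✓.
Valid on: G2, G3, G5.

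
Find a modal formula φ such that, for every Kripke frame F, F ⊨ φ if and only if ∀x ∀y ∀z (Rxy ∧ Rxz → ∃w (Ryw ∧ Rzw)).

◇□ψ → □◇ψ

This is convergence; the standard corresponding axiom is .2: ◇□ψ → □◇ψ.
Suppose ◇□ψ→□◇ψ is valid. Take Rxy, Rxz and set V(ψ)={w : Ryw}. Then □ψ at y so ◇□ψ at x, so □◇ψ at x, so ◇ψ at z, giving w with Rzw and Ryw.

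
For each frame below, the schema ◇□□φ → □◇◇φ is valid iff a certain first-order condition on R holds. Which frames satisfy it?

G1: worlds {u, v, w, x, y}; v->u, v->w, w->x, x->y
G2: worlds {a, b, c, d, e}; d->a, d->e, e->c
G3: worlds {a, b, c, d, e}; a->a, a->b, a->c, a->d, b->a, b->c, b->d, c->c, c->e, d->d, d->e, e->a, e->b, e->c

The schema corresponds to a generalized confluence (Geach) condition: ∀x ∀y ∀z ((xRy ∧ xRz) → ∃w (yR²w ∧ zR²w)).
G1: fails — vRu, vRu but no t with uR²t and uR²t.
G2: fails — dRa, dRa but no w with aR²w and aR²w.
G3: ✓.
Valid on: G3.

G3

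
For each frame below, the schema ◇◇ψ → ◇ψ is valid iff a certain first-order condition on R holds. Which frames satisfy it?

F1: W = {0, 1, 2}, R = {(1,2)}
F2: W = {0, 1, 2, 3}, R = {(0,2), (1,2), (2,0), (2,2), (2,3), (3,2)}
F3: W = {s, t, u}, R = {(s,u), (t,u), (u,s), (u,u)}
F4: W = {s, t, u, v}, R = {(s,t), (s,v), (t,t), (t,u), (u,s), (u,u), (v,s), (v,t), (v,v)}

F1

This is the axiom for transitivity; its first-order frame correspondent is ∀x ∀y ∀z (Rxy ∧ Ryz → Rxz).
F1: ✓.
F2: fails — R32 and R23 but not R33.
F3: fails — Rsu and Rus but not Rss.
F4: fails — Rus and Rsv but not Ruv.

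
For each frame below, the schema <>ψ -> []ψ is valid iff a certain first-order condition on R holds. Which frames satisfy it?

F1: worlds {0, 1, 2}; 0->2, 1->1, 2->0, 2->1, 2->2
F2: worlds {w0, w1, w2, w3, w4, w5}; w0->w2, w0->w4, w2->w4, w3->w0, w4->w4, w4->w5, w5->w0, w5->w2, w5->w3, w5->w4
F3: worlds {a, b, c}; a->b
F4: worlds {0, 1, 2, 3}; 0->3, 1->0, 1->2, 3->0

Frame correspondent (Sahlqvist): forall x forall y forall z (Rxy & Rxz -> y = z) — i.e. partial functionality.
F1: fails — 2 sees both 0 and 1.
F2: fails — w0 sees both w2 and w4.
F3: ✓.
F4: fails — 1 sees both 0 and 2.

F3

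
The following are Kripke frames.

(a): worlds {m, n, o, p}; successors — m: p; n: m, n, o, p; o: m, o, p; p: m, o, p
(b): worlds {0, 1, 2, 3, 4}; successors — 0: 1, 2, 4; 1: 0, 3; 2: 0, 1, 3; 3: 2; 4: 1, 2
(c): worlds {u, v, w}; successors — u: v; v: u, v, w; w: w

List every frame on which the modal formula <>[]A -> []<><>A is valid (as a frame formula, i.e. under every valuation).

The schema corresponds to a generalized confluence (Geach) condition: forall x forall y forall z ((xRy & xRz) -> exists w (yRw & z R^2 w)).
(a): condition met.
(b): fails — 0R1, 0R1 but no w with 1Rw and 1R²w.
(c): fails — vRu, vRw but no t with uRt and wR²t.

(a)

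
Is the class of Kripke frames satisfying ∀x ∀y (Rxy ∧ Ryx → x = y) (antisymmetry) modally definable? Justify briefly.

Not modally definable

Modal frame validity is preserved under surjective bounded morphisms.
The 4-cycle (worlds s,t,u,v with s→t→u→v→s) is antisymmetric. Sending even-indexed worlds to a and odd-indexed worlds to b is a surjective bounded morphism onto the two-world frame with a↔b, which is not antisymmetric.
So the class is not modally definable.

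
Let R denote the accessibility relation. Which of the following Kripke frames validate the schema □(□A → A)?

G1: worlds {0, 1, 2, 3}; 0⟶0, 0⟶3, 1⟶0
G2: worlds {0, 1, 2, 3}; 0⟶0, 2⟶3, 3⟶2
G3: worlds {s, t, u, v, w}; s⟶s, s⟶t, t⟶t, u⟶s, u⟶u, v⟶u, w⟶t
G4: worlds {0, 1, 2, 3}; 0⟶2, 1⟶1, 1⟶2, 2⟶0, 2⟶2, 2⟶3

G3

Frame correspondent (Sahlqvist): ∀x ∀y (Rxy → Ryy) — i.e. shift-reflexivity.
G1: fails — R03 but not R33.
G2: fails — R23 but not R33.
G3: ✓.
G4: fails — R23 but not R33.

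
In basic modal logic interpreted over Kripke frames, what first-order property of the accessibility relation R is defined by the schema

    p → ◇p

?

This schema is equivalent to the T axiom □p → p.
Its frame correspondent is reflexivity — ∀x Rxx.

reflexivity: ∀x Rxx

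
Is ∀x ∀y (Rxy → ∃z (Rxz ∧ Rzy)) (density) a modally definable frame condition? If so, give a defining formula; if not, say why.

Definable; □□p → □p defines it

The condition is density. A defining modal formula is □□p → □p.
Suppose □□p→□p is valid. Take Rxy and set V(p)={w : xR²w}. Then □□p at x, so □p at x, so p at y, i.e. ∃z(Rxz∧Rzy).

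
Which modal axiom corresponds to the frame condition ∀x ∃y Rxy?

The condition is seriality. The D schema □p → ◇p defines it.
Suppose □p→◇p is valid. At any x set V(p)=W. Then □p at x, so ◇p at x, so x has a successor.

□p → ◇p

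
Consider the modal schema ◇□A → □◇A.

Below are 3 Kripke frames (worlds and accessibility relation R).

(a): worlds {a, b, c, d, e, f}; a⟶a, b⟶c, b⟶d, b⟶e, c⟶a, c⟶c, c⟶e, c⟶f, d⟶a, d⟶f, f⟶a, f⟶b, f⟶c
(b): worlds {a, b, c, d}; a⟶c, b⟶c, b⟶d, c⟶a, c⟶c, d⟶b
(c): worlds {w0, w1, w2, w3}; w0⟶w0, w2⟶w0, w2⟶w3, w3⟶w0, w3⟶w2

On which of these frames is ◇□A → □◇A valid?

The schema corresponds to convergence: ∀x ∀y ∀z (Rxy ∧ Rxz → ∃w (Ryw ∧ Rzw)).
(a): fails — Rbc and Rbe but c and e have no common successor.
(b): fails — Rbc and Rbd but c and d have no common successor.
(c): holds.
Valid on: (c).

(c)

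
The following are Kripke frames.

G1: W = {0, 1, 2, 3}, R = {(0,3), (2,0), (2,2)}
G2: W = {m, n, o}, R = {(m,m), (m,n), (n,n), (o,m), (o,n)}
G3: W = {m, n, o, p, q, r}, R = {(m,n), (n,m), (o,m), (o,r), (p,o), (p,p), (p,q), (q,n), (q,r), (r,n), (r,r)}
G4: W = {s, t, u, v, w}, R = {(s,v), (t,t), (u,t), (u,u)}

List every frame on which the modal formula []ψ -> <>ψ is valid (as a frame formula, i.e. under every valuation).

The schema corresponds to seriality: forall x exists y Rxy.
G1: fails — world 1 has no successor.
G2: holds.
G3: holds.
G4: fails — world v has no successor.

G2, G3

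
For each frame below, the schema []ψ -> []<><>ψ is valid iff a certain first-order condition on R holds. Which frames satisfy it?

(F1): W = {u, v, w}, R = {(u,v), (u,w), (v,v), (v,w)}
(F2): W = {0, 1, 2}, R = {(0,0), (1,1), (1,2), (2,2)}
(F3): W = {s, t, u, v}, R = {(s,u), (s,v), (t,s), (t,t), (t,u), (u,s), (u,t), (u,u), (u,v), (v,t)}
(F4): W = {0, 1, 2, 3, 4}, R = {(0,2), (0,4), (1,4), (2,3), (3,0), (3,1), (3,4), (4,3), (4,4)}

(F2), (F3), (F4)

This is the axiom for a generalized confluence (Geach) condition; its first-order frame correspondent is forall x forall z (xRz -> exists w (xRw & z R^2 w)).
(F1): fails — uRw but no t with uRt and wR²t.
(F2): ✓.
(F3): ✓.
(F4): ✓.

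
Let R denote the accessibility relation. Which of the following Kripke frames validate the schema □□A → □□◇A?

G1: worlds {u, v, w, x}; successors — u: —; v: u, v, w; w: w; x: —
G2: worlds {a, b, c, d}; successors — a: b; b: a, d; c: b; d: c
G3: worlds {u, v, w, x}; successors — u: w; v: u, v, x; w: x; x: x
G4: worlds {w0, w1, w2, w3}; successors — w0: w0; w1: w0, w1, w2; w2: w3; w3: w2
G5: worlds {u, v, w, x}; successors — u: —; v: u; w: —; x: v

This is the axiom for a generalized confluence (Geach) condition; its first-order frame correspondent is ∀x ∀z (xR²z → ∃w (xR²w ∧ zRw)).
G1: fails — vR²u but no t with vR²t and uRt.
G2: fails — aR²a but no w with aR²w and aRw.
G3: holds.
G4: fails — w2R²w2 but no w with w2R²w and w2Rw.
G5: fails — xR²u but no t with xR²t and uRt.
Valid on: G3.

G3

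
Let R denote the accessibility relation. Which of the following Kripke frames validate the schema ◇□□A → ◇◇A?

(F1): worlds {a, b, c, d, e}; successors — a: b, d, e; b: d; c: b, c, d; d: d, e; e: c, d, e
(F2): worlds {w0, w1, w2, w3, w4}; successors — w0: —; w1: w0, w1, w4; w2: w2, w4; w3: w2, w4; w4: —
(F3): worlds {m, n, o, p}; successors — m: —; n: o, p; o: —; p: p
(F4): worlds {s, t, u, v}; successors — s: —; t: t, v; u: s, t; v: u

(F1)

This is the axiom for a generalized confluence (Geach) condition; its first-order frame correspondent is ∀x ∀y (xRy → ∃w (yR²w ∧ xR²w)).
(F1): condition met.
(F2): fails — w1Rw0 but no w with w0R²w and w1R²w.
(F3): fails — nRo but no w with oR²w and nR²w.
(F4): fails — uRs but no w with sR²w and uR²w.
Valid on: (F1).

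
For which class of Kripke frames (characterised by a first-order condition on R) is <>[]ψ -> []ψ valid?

the Euclidean property: forall x forall y forall z (Rxy & Rxz -> Ryz)

Replacing ψ by ¬ψ and contraposing gives the equivalent schema ◇ψ → □◇ψ.
Suppose ◇ψ→□◇ψ is valid. Take Rxy, Rxz and set V(ψ)={y}. Then ◇ψ at x, so □◇ψ at x, so ◇ψ at z, so some w with Rzw has ψ; w=y, i.e. Rzy. By symmetry of the argument, Ryz.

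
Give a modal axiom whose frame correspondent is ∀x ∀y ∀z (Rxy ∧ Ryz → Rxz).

□p → □□p

A defining formula is □p → □□p (the 4 axiom).
Suppose □p→□□p is valid. Take Rxy, Ryz and set V(p)={w : Rxw}. Then □p at x, so □□p at x, so □p at y, so p at z, i.e. Rxz.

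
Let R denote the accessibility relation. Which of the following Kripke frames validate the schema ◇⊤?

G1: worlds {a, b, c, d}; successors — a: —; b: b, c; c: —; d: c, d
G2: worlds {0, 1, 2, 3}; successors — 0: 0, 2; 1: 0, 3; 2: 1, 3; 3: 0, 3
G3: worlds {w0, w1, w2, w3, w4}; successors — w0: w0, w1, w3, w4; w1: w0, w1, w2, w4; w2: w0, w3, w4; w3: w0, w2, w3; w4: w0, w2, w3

Frame correspondent (Sahlqvist): ∀x ∃y Rxy — i.e. seriality.
G1: fails — world a has no successor.
G2: satisfies the condition.
G3: satisfies the condition.
Valid on: G2, G3.

G2, G3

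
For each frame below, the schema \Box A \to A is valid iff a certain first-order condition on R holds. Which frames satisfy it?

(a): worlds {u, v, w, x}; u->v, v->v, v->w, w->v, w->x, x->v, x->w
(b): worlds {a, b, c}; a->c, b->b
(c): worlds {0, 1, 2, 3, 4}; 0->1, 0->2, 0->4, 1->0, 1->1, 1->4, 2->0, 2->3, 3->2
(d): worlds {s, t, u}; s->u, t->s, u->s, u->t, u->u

none

This is the axiom for reflexivity; its first-order frame correspondent is \forall x Rxx.
(a): fails — world u does not see itself.
(b): fails — world a does not see itself.
(c): fails — world 0 does not see itself.
(d): fails — world s does not see itself.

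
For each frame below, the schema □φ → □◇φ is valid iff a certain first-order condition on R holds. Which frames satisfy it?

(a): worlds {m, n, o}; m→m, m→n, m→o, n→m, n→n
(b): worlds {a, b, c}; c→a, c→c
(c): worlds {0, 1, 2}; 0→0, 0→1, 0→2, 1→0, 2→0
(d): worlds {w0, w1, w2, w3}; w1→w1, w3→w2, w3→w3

(c)

This is the axiom for a generalized confluence (Geach) condition; its first-order frame correspondent is ∀x ∀z (xRz → ∃w (xRw ∧ zRw)).
(a): fails — mRo but no w with mRw and oRw.
(b): fails — cRa but no w with cRw and aRw.
(c): satisfies the condition.
(d): fails — w3Rw2 but no w with w3Rw and w2Rw.
Valid on: (c).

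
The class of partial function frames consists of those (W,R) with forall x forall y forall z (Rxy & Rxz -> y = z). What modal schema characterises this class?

This is partial functionality; the standard corresponding axiom is CD: ◇s → □s.
Suppose ◇s→□s is valid. Take Rxy, Rxz and set V(s)={y}. Then ◇s at x, so □s at x, so s at z, i.e. z=y.

◇s → □s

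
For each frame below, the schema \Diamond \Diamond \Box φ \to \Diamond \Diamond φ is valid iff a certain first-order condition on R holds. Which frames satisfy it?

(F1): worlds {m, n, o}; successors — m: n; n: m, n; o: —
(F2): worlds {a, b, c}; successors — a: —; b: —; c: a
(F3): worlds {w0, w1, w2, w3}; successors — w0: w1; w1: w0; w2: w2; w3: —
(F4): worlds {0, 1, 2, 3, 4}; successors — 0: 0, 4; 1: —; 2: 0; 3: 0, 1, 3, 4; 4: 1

(F1), (F2)

Frame correspondent (Sahlqvist): \forall x \forall y (x R^2 y \to \exists w (yRw \wedge x R^2 w)) — i.e. a generalized confluence (Geach) condition.
(F1): holds.
(F2): holds.
(F3): fails — w0R²w0 but no w with w0Rw and w0R²w.
(F4): fails — 0R²1 but no w with 1Rw and 0R²w.
Valid on: (F1), (F2).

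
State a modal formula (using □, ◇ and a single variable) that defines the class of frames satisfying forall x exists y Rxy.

□s → ◇s

A defining formula is □s → ◇s (the D axiom).
Suppose □s→◇s is valid. At any x set V(s)=W. Then □s at x, so ◇s at x, so x has a successor.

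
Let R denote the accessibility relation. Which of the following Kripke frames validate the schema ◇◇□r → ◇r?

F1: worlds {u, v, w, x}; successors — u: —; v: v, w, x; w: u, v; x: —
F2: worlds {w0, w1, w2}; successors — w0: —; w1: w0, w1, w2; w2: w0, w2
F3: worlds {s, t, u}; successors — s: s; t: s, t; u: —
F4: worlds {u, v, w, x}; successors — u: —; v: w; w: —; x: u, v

This is the axiom for a generalized confluence (Geach) condition; its first-order frame correspondent is ∀x ∀y (xR²y → ∃w (yRw ∧ xRw)).
F1: fails — vR²u but no t with uRt and vRt.
F2: fails — w1R²w0 but no w with w0Rw and w1Rw.
F3: holds.
F4: fails — xR²w but no t with wRt and xRt.
Valid on: F3.

F3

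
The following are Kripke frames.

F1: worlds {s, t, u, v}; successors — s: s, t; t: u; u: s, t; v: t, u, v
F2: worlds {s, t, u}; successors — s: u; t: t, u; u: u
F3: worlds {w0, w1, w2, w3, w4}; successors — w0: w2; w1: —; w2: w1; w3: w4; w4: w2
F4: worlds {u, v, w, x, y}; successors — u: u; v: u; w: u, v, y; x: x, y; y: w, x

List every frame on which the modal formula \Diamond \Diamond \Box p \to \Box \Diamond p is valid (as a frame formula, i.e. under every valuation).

The schema corresponds to a generalized confluence (Geach) condition: \forall x \forall y \forall z ((x R^2 y \wedge xRz) \to \exists w (yRw \wedge zRw)).
F1: fails — sR²s, sRt but no w with sRw and tRw.
F2: condition met.
F3: fails — w0R²w1, w0Rw2 but no w with w1Rw and w2Rw.
F4: fails — wR²u, wRy but no t with uRt and yRt.

F2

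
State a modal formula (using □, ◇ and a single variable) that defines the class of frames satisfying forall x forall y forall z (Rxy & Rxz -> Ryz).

This is the Euclidean property; the standard corresponding axiom is 5: ◇p → □◇p.
Suppose ◇p→□◇p is valid. Take Rxy, Rxz and set V(p)={y}. Then ◇p at x, so □◇p at x, so ◇p at z, so some w with Rzw has p; w=y, i.e. Rzy. By symmetry of the argument, Ryz.

◇p → □◇p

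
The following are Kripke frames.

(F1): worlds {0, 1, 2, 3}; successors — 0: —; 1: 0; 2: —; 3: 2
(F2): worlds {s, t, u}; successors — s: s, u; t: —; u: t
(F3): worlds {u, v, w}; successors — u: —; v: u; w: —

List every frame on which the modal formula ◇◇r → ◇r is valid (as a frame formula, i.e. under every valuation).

(F1), (F3)

Frame correspondent (Sahlqvist): ∀x ∀y ∀z (Rxy ∧ Ryz → Rxz) — i.e. transitivity.
(F1): ✓.
(F2): fails — Rsu and Rut but not Rst.
(F3): ✓.
Valid on: (F1), (F3).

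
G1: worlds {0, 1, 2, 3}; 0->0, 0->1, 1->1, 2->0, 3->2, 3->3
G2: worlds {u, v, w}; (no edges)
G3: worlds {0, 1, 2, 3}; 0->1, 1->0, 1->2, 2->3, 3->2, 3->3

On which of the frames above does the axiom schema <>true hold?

Frame correspondent (Sahlqvist): forall x exists y Rxy — i.e. seriality.
G1: condition met.
G2: fails — world u has no successor.
G3: condition met.
Valid on: G1, G3.

G1, G3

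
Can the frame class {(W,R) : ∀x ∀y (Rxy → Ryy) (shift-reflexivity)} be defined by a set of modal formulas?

This is a Sahlqvist condition; the T□ axiom □(□p → p) defines it.
Suppose □(□p→p) is valid. Take Rxy and set V(p)={w : Ryw}. Then at y, □p holds; since □(□p→p) at x, □p→p at y, so p at y, i.e. Ryy.

Yes, by □(□p → p)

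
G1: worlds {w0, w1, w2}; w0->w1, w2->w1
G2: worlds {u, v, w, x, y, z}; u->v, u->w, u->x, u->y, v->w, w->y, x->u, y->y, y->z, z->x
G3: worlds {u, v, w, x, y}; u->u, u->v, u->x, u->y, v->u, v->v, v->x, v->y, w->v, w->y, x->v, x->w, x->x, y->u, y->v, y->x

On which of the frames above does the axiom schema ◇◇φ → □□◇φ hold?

G1

This is the axiom for a generalized confluence (Geach) condition; its first-order frame correspondent is ∀x ∀y ∀z ((xR²y ∧ xR²z) → ∃w (y = w ∧ zRw)).
G1: ✓.
G2: fails — uR²u, uR²u but no t with u=t and uRt.
G3: fails — uR²u, uR²w but no t with u=t and wRt.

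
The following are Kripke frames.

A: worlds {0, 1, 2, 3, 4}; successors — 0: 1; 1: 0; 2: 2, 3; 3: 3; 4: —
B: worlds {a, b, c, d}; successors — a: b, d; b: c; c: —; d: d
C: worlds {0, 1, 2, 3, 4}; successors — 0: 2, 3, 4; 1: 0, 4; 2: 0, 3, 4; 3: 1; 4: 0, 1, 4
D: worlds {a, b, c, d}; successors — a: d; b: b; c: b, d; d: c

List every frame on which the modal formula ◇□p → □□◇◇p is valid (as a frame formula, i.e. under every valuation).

Frame correspondent (Sahlqvist): ∀x ∀y ∀z ((xRy ∧ xR²z) → ∃w (yRw ∧ zR²w)) — i.e. a generalized confluence (Geach) condition.
A: holds.
B: fails — aRb, aR²c but no w with bRw and cR²w.
C: fails — 0R3, 0R²3 but no w with 3Rw and 3R²w.
D: fails — cRd, cR²b but no w with dRw and bR²w.
Valid on: A.

A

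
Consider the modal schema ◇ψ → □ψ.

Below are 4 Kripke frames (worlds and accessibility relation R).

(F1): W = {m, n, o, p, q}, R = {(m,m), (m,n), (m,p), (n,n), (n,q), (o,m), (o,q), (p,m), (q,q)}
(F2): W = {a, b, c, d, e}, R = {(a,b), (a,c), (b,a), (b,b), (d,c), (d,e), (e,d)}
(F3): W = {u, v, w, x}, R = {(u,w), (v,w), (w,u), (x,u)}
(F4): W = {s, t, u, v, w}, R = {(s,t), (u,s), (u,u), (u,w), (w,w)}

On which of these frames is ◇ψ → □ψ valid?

Frame correspondent (Sahlqvist): ∀x ∀y ∀z (Rxy ∧ Rxz → y = z) — i.e. partial functionality.
(F1): fails — m sees both m and n.
(F2): fails — a sees both b and c.
(F3): ✓.
(F4): fails — u sees both s and u.
Valid on: (F3).

(F3)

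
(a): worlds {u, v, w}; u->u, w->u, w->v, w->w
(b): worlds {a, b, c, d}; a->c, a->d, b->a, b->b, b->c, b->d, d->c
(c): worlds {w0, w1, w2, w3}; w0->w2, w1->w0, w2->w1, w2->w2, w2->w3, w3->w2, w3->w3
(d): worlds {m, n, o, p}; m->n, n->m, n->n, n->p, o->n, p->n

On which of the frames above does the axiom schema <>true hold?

Frame correspondent (Sahlqvist): forall x exists y Rxy — i.e. seriality.
(a): fails — world v has no successor.
(b): fails — world c has no successor.
(c): ✓.
(d): ✓.
Valid on: (c), (d).

(c), (d)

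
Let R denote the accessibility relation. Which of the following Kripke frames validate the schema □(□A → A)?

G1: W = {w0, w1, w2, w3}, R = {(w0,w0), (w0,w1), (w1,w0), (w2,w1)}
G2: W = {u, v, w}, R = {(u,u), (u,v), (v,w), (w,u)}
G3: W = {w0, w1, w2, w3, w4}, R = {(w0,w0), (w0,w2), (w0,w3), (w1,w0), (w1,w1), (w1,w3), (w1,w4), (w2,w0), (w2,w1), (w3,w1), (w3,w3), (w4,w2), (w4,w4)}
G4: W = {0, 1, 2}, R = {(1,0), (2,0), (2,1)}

Frame correspondent (Sahlqvist): ∀x ∀y (Rxy → Ryy) — i.e. shift-reflexivity.
G1: fails — Rw0w1 but not Rw1w1.
G2: fails — Ruv but not Rvv.
G3: fails — Rw4w2 but not Rw2w2.
G4: fails — R10 but not R00.

none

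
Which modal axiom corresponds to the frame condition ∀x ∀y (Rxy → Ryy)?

□(□ψ → ψ)

A defining formula is □(□ψ → ψ) (the T□ axiom).
Suppose □(□ψ→ψ) is valid. Take Rxy and set V(ψ)={w : Ryw}. Then at y, □ψ holds; since □(□ψ→ψ) at x, □ψ→ψ at y, so ψ at y, i.e. Ryy.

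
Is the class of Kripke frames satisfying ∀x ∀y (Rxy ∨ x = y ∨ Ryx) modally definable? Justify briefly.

Any modally definable frame class is closed under disjoint unions.
Take 3 disjoint single-world reflexive frames: each is trivially connected, but their disjoint union has 3 worlds with no edge between distinct components, so it is not connected.
So the class is not modally definable.

Not definable by any modal formula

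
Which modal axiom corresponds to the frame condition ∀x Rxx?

This is reflexivity; the standard corresponding axiom is T: □ψ → ψ.
Suppose □ψ→ψ is valid. At any x set V(ψ)={w : Rxw}. Then □ψ holds at x, so ψ holds at x, i.e. Rxx.

□ψ → ψ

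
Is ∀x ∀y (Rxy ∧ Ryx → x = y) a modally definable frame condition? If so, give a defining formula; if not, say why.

Any modally definable frame class is closed under surjective bounded morphisms.
The 8-cycle (worlds 0,1,2,3,4,5,6,7 with 0→1→2→3→4→5→6→7→0) is antisymmetric. Sending even-indexed worlds to s and odd-indexed worlds to t is a surjective bounded morphism onto the two-world frame with s↔t, which is not antisymmetric.
Hence antisymmetry is not modally definable.

No — not modally definable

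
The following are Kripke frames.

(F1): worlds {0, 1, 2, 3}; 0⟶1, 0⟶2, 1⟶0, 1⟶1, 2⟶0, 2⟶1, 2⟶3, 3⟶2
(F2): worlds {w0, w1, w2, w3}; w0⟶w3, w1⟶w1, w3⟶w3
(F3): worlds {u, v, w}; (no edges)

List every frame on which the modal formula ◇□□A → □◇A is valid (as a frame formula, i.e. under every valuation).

(F2), (F3)

This is the axiom for a generalized confluence (Geach) condition; its first-order frame correspondent is ∀x ∀y ∀z ((xRy ∧ xRz) → ∃w (yR²w ∧ zRw)).
(F1): fails — 2R0, 2R3 but no w with 0R²w and 3Rw.
(F2): holds.
(F3): holds.
Valid on: (F2), (F3).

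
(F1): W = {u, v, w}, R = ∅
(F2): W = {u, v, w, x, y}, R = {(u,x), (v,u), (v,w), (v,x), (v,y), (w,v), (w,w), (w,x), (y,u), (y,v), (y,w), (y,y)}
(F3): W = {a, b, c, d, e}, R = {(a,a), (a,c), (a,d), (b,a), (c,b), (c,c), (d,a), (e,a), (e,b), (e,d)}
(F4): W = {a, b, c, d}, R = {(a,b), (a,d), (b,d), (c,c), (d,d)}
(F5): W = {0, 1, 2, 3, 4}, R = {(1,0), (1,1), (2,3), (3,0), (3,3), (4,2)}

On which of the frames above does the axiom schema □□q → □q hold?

This is the axiom for density; its first-order frame correspondent is ∀x ∀y (Rxy → ∃z (Rxz ∧ Rzy)).
(F1): ✓.
(F2): fails — Rux but no z with Ruz and Rzx.
(F3): fails — Reb but no z with Rez and Rzb.
(F4): fails — Rab but no z with Raz and Rzb.
(F5): fails — R42 but no z with R4z and Rz2.

(F1)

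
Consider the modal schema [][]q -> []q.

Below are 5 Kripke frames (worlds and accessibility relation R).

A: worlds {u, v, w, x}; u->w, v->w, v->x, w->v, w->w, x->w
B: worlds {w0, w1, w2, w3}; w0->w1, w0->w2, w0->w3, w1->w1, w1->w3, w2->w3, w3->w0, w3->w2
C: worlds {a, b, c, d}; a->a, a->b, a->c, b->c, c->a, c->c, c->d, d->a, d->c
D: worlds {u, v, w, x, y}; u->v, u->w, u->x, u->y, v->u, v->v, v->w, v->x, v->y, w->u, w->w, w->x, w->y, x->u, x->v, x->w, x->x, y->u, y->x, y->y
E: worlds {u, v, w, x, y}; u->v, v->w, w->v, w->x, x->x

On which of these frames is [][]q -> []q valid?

C, D

Frame correspondent (Sahlqvist): forall x forall y (Rxy -> exists z (Rxz & Rzy)) — i.e. density.
A: fails — Rvx but no z with Rvz and Rzx.
B: fails — Rw3w0 but no z with Rw3z and Rzw0.
C: condition met.
D: condition met.
E: fails — Ruv but no z with Ruz and Rzv.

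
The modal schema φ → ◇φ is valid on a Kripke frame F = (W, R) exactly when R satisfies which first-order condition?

Replacing φ by ¬φ and contraposing gives the equivalent schema □φ → φ.
Suppose □φ→φ is valid. At any x set V(φ)={w : Rxw}. Then □φ holds at x, so φ holds at x, i.e. Rxx.
The converse is a direct semantic check.
So the correspondent is reflexivity.

reflexivity: ∀x Rxx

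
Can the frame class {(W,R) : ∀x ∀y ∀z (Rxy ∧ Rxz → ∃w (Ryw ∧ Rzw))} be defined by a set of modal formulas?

Yes, by ◇□p → □◇p

This is a Sahlqvist condition; the .2 axiom ◇□p → □◇p defines it.
Suppose ◇□p→□◇p is valid. Take Rxy, Rxz and set V(p)={w : Ryw}. Then □p at y so ◇□p at x, so □◇p at x, so ◇p at z, giving w with Rzw and Ryw.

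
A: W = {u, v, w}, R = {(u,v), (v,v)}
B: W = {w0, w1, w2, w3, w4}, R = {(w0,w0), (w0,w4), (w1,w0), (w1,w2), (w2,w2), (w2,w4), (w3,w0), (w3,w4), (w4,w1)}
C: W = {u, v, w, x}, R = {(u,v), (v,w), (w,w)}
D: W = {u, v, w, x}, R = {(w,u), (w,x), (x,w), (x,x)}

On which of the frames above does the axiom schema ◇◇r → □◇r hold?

A, C

This is the axiom for a generalized confluence (Geach) condition; its first-order frame correspondent is ∀x ∀y ∀z ((xR²y ∧ xRz) → ∃w (y = w ∧ zRw)).
A: ✓.
B: fails — w0R²w0, w0Rw4 but no w with w0=w and w4Rw.
C: ✓.
D: fails — wR²w, wRu but no t with w=t and uRt.
Valid on: A, C.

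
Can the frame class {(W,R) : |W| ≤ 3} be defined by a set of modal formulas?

No

If a class were modally definable it would be closed under disjoint unions (Goldblatt–Thomason).
Any modal formula valid on each of 4 disjoint one-world frames is valid on their disjoint union (validity is preserved under disjoint unions). Each one-world frame has |W|=1≤3, but the union has |W|=4.
So no modal formula (or set of formulas) defines exactly the |W|≤3 frames.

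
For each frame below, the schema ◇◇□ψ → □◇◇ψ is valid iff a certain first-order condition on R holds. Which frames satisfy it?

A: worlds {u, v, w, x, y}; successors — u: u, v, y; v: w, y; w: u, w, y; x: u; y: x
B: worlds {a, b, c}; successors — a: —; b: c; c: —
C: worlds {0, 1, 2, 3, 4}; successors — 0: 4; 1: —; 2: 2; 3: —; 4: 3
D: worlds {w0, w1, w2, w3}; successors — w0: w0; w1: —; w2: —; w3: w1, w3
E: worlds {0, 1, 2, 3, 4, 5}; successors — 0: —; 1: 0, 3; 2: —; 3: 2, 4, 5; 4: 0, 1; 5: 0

B

This is the axiom for a generalized confluence (Geach) condition; its first-order frame correspondent is ∀x ∀y ∀z ((xR²y ∧ xRz) → ∃w (yRw ∧ zR²w)).
A: fails — uR²v, uRy but no t with vRt and yR²t.
B: holds.
C: fails — 0R²3, 0R4 but no w with 3Rw and 4R²w.
D: fails — w3R²w1, w3Rw1 but no w with w1Rw and w1R²w.
E: fails — 1R²2, 1R0 but no w with 2Rw and 0R²w.
Valid on: B.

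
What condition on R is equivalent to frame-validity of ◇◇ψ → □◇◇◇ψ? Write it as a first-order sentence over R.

This is a Sahlqvist (Geach-type) schema ◇^2□^0ψ → □^1◇^3ψ.
Minimal-valuation argument: fix x; take any y with xR^2y and any z with xR^1z. Set V(ψ) to the set of worlds R-reachable from y in exactly 0 steps. Then □^0ψ holds at y, so the antecedent holds at x; validity forces ◇^3ψ at z, giving a w with zR^3w and yR^0w.
First-order correspondent: ∀x ∀y ∀z ((xR²y ∧ xRz) → ∃w (y = w ∧ zR³w)).

∀x ∀y ∀z ((xR²y ∧ xRz) → ∃w (y = w ∧ zR³w))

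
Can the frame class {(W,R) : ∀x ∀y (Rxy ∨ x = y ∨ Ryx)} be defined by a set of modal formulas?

Any modally definable frame class is closed under disjoint unions.
Take 2 disjoint single-world reflexive frames: each is trivially connected, but their disjoint union has 2 worlds with no edge between distinct components, so it is not connected.
Hence connectedness of R is not modally definable.

No — not modally definable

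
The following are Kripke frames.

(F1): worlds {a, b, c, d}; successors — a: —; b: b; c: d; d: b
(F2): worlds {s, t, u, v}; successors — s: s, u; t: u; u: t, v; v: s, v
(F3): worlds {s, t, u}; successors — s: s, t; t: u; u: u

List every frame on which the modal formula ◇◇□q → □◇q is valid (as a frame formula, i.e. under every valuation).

(F1)

The schema corresponds to a generalized confluence (Geach) condition: ∀x ∀y ∀z ((xR²y ∧ xRz) → ∃w (yRw ∧ zRw)).
(F1): satisfies the condition.
(F2): fails — sR²s, sRu but no w with sRw and uRw.
(F3): fails — sR²s, sRt but no w with sRw and tRw.
Valid on: (F1).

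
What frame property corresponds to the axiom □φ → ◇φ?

Suppose □φ→◇φ is valid. At any x set V(φ)=W. Then □φ at x, so ◇φ at x, so x has a successor.
Conversely, any frame satisfying ∀x ∃y Rxy validates the schema.
Frame condition: ∀x ∃y Rxy.

Seriality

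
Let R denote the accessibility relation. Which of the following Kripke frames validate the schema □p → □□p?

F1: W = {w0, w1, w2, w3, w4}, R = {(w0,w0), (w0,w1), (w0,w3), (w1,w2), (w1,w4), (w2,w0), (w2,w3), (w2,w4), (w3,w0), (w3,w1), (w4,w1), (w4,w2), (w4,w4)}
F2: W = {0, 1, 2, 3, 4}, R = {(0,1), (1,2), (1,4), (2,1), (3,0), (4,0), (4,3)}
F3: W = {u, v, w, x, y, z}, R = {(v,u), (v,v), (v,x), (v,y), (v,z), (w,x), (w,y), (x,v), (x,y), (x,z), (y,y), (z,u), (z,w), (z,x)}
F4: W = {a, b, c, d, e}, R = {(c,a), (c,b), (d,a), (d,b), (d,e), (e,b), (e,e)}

This is the axiom for transitivity; its first-order frame correspondent is ∀x ∀y ∀z (Rxy ∧ Ryz → Rxz).
F1: fails — Rw1w2 and Rw2w0 but not Rw1w0.
F2: fails — R12 and R21 but not R11.
F3: fails — Rvz and Rzw but not Rvw.
F4: holds.
Valid on: F4.

F4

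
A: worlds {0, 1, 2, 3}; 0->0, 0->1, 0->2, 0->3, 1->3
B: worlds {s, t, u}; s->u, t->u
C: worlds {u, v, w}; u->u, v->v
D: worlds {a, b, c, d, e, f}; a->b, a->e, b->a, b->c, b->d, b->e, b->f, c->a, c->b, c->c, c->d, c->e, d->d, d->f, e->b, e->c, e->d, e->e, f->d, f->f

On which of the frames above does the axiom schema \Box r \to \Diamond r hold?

Frame correspondent (Sahlqvist): \forall x \exists y Rxy — i.e. seriality.
A: fails — world 2 has no successor.
B: fails — world u has no successor.
C: fails — world w has no successor.
D: condition met.
Valid on: D.

D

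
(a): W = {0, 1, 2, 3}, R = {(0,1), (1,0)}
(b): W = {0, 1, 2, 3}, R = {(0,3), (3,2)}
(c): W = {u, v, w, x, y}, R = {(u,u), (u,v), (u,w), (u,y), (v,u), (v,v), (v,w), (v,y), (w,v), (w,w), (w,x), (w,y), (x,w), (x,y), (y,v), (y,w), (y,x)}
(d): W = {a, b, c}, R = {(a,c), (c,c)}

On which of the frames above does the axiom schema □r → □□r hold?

(d)

The schema corresponds to transitivity: ∀x ∀y ∀z (Rxy ∧ Ryz → Rxz).
(a): fails — R01 and R10 but not R00.
(b): fails — R03 and R32 but not R02.
(c): fails — Rxw and Rwx but not Rxx.
(d): holds.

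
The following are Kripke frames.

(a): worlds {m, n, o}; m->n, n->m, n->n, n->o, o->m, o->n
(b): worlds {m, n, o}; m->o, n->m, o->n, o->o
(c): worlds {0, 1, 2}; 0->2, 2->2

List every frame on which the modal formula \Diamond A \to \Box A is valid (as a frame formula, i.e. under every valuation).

(c)

Frame correspondent (Sahlqvist): \forall x \forall y \forall z (Rxy \wedge Rxz \to y = z) — i.e. partial functionality.
(a): fails — n sees both m and n.
(b): fails — o sees both n and o.
(c): ✓.
Valid on: (c).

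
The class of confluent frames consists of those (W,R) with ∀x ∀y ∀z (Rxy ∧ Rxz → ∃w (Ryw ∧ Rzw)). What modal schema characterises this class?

◇□p → □◇p

This is convergence; the standard corresponding axiom is .2: ◇□p → □◇p.
Suppose ◇□p→□◇p is valid. Take Rxy, Rxz and set V(p)={w : Ryw}. Then □p at y so ◇□p at x, so □◇p at x, so ◇p at z, giving w with Rzw and Ryw.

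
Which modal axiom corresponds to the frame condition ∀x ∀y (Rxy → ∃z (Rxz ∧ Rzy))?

□□ψ → □ψ

A defining formula is □□ψ → □ψ (the C4 axiom).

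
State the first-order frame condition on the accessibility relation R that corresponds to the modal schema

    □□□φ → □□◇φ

∀x ∀z (xR²z → ∃w (xR³w ∧ zRw))

This is a Sahlqvist (Geach-type) schema ◇^0□^3φ → □^2◇^1φ.
Minimal-valuation argument: fix x; take any y with xR^0y and any z with xR^2z. Set V(φ) to the set of worlds R-reachable from y in exactly 3 steps. Then □^3φ holds at y, so the antecedent holds at x; validity forces ◇^1φ at z, giving a w with zR^1w and yR^3w.
First-order correspondent: ∀x ∀z (xR²z → ∃w (xR³w ∧ zRw)).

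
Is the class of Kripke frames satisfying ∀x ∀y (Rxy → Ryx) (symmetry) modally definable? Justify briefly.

Yes, by p → □◇p

The condition is symmetry. A defining modal formula is p → □◇p.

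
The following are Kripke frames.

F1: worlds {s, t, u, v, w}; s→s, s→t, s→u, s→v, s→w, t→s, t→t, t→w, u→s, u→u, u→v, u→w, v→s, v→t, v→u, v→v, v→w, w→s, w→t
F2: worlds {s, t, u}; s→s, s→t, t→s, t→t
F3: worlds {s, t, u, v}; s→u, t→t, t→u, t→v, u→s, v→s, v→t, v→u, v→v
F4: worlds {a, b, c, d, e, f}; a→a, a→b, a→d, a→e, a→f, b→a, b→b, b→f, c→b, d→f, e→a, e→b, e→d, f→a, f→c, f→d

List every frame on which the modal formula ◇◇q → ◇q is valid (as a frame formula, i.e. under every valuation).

F2

The schema corresponds to transitivity: ∀x ∀y ∀z (Rxy ∧ Ryz → Rxz).
F1: fails — Ruv and Rvt but not Rut.
F2: holds.
F3: fails — Rtv and Rvs but not Rts.
F4: fails — Reb and Rbf but not Ref.
Valid on: F2.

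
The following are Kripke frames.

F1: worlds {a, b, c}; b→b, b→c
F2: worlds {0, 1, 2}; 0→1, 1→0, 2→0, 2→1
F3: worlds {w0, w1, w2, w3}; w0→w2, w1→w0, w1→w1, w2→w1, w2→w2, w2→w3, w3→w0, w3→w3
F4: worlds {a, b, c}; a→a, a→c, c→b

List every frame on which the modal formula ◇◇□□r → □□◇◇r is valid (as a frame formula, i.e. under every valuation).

F3

Frame correspondent (Sahlqvist): ∀x ∀y ∀z ((xR²y ∧ xR²z) → ∃w (yR²w ∧ zR²w)) — i.e. a generalized confluence (Geach) condition.
F1: fails — bR²b, bR²c but no w with bR²w and cR²w.
F2: fails — 2R²0, 2R²1 but no w with 0R²w and 1R²w.
F3: condition met.
F4: fails — aR²a, aR²b but no w with aR²w and bR²w.
Valid on: F3.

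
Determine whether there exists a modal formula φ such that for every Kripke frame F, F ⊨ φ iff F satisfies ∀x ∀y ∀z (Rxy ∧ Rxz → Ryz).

Definable; ◇p → □◇p defines it

Yes: it is the Euclidean property, defined by the 5 schema ◇p → □◇p.
Suppose ◇p→□◇p is valid. Take Rxy, Rxz and set V(p)={y}. Then ◇p at x, so □◇p at x, so ◇p at z, so some w with Rzw has p; w=y, i.e. Rzy. By symmetry of the argument, Ryz.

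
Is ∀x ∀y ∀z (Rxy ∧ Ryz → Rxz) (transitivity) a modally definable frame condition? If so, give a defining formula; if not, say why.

Yes — defined by □r → □□r

The condition is transitivity. A defining modal formula is □r → □□r.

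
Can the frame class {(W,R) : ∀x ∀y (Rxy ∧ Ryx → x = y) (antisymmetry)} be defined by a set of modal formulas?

If a class were modally definable it would be closed under surjective bounded morphisms (Goldblatt–Thomason).
The 6-cycle (worlds 0,1,2,3,4,5 with 0→1→2→3→4→5→0) is antisymmetric. Sending even-indexed worlds to a and odd-indexed worlds to b is a surjective bounded morphism onto the two-world frame with a↔b, which is not antisymmetric.
So the class is not modally definable.

No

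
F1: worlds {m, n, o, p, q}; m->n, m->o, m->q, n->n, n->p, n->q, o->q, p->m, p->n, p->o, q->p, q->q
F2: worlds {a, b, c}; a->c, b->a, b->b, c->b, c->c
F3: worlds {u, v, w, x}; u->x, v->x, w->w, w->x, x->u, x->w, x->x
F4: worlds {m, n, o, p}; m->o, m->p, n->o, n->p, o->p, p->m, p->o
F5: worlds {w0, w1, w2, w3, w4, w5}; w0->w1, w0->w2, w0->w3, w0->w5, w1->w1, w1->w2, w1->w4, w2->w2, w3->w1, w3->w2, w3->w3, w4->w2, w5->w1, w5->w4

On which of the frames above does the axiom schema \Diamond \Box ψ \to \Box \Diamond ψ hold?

F3

This is the axiom for convergence; its first-order frame correspondent is \forall x \forall y \forall z (Rxy \wedge Rxz \to \exists w (Ryw \wedge Rzw)).
F1: fails — Rnq and Rnp but q and p have no common successor.
F2: fails — Rbb and Rba but b and a have no common successor.
F3: satisfies the condition.
F4: fails — Rmo and Rmp but o and p have no common successor.
F5: fails — Rw0w5 and Rw0w2 but w5 and w2 have no common successor.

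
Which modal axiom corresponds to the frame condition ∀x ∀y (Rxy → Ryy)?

The condition is shift-reflexivity. The T□ schema □(□p → p) defines it.
Suppose □(□p→p) is valid. Take Rxy and set V(p)={w : Ryw}. Then at y, □p holds; since □(□p→p) at x, □p→p at y, so p at y, i.e. Ryy.

□(□p → p)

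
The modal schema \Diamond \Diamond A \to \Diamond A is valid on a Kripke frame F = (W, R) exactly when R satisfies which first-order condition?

Transitivity

This is a form of the 4 axiom.
It corresponds to transitivity: \forall x \forall y \forall z (Rxy \wedge Ryz \to Rxz).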